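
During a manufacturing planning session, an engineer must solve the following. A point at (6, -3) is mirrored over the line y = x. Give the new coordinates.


Transformation: reflection
Original point: (6, -3)
Rule for reflection over y = x: (x, y) -> (y, x)
Apply: (6, -3) -> (-3, 6)
(-3, 6)


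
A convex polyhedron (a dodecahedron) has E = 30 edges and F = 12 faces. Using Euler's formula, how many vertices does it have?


Polyhedron: dodecahedron
Euler's formula for convex polyhedra: V - E + F = 2
Given: E = 30 edges and F = 12 faces
Solve for V:
V = 2 + E - F = 2 + 30 - 12 = 20
20 vertices


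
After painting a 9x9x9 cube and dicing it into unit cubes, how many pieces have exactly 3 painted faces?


Large cube: 9 x 9 x 9, cut into unit cubes.
Cubes with 3 painted faces are at the corners. A cube always has 8 corners.
Count = 8
8 unit cubes


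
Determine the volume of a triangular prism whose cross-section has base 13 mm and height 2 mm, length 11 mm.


Shape: triangular prism
Triangle base = 13 mm, triangle height = 2 mm, prism length L = 11 mm
Formula: V = (1/2 * b * h_tri) * L
Cross-section area = 0.5 * 13 * 2 = 13
V = 13 * 11
V = 143
143 mm^3


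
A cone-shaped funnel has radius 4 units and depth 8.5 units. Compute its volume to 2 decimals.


Shape: cone
Radius r = 4 units, Height h = 8.5 units
Formula: V = (1/3) * pi * r^2 * h
r^2 = 16
pi * r^2 * h = pi * 16 * 8.5 = 136 * pi
V = 136 * pi / 3
V = 142.42
142.42 units^3


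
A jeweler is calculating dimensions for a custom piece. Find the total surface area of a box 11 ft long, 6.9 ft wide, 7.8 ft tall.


Shape: rectangular prism
l = 11 ft, w = 6.9 ft, h = 7.8 ft
Formula: SA = 2(lw + lh + wh)
lw = 75.9, lh = 85.8, wh = 53.82
lw + lh + wh = 215.52
SA = 2 * 215.52
SA = 431.04
431.04 ft^2


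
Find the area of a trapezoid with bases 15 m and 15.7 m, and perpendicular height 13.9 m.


Shape: trapezoid
Parallel sides a = 15 m, b = 15.7 m; Height h = 13.9 m
Formula: A = (a + b) * h / 2
a + b = 15 + 15.7 = 30.7
A = 30.7 * 13.9 / 2
A = 426.73 / 2
A = 213.365
213.365 m^2


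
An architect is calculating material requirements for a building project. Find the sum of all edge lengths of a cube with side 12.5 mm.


Shape: cube
Side s = 12.5 mm
A cube has 12 edges, all equal.
Formula: total edge length = 12 * s
Total = 12 * 12.5
Total = 150
150 mm


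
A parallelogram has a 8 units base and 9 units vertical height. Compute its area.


Shape: parallelogram
Base b = 8 units, Height h = 9 units
Formula: A = b * h
A = 8 * 9
A = 72
72 units^2


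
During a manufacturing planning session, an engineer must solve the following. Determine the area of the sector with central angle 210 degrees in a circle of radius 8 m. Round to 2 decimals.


Shape: circular sector
Radius r = 8 m, Angle = 210 degrees
Formula: A = (angle/360) * pi * r^2
r^2 = 64
Fraction of circle = 210/360
A = (210/360) * pi * 64
A = 37.333333 * pi
A = 117.29
117.29 m^2


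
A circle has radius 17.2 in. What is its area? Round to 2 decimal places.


Shape: circle
Radius r = 17.2 in
Formula: A = pi * r^2
r^2 = 17.2^2 = 295.84
A = pi * 295.84
A = 929.41
929.41 in^2


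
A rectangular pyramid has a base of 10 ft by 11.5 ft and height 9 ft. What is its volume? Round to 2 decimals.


Shape: rectangular pyramid
Base: 10 ft x 11.5 ft, Height h = 9 ft
Formula: V = (1/3) * base_area * h
base_area = 10 * 11.5 = 115
base_area * h = 115 * 9 = 1035
V = 1035 / 3
V = 345
345 ft^3


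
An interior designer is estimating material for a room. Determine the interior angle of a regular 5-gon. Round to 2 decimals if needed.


Shape: regular pentagon (5 sides)
Formula: interior angle = (n - 2) * 180 / n
(n - 2) = 3
(n - 2) * 180 = 540
angle = 540 / 5
angle = 108
108 degrees


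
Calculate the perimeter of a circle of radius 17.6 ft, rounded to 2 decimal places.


Shape: circle
Radius r = 17.6 ft
Formula: C = 2 * pi * r
C = 2 * pi * 17.6
C = 35.2 * pi
C = 110.58
110.58 ft


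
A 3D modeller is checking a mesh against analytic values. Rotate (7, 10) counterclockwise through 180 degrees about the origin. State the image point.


Transformation: rotation about the origin
Original point: (7, 10)
Rule for 180 deg: (x, y) -> (-x, -y)
Apply: (7, 10) -> (-7, -10)
(-7, -10)


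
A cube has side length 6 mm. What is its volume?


Shape: cube
Side s = 6 mm
Formula: V = s^3
V = 6 * 6 * 6
V = 36 * 6
V = 216
216 mm^3


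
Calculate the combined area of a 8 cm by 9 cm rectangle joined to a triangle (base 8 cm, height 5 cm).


Composite shape: rectangle + triangle
Rectangle area = 8 * 9 = 72
Triangle area = 0.5 * 8 * 5 = 20
Total = 72 + 20
Total = 92
92 cm^2


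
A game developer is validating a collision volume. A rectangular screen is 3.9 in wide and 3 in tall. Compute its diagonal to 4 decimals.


Shape: rectangle (diagonal via Pythagoras)
Sides: 3.9 in and 3 in
Formula: d = sqrt(l^2 + w^2)
l^2 = 15.21, w^2 = 9
l^2 + w^2 = 24.21
d = sqrt(24.21)
d = 4.9204
4.9204 in


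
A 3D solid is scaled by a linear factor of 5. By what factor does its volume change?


Linear scale factor k = 5
Rule: under a linear scaling by k, volumes scale by k^3.
k^3 = 5 * 5 * 5
k^3 = 25 * 5
k^3 = 125
Volume scales by a factor of 125.
125 (dimensionless)


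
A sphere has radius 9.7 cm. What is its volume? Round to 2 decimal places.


Shape: sphere
Radius r = 9.7 cm
Formula: V = (4/3) * pi * r^3
r^3 = 912.673
(4/3) * 912.673 = 1216.897333
V = 1216.897333 * pi
V = 3823
3823 cm^3


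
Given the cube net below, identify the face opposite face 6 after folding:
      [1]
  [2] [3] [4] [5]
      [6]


Net: cross layout. Take square 3 as the base (bottom).
Fold the four squares in the horizontal row up around 3: 2 -> left, 4 -> right, 5 wraps to the top.
Fold 1 and 6 up from 3: 1 -> back, 6 -> front.
Opposite pairs are therefore: (1, 6), (2, 4), (3, 5).
Face 6 is opposite face 1.
face 1


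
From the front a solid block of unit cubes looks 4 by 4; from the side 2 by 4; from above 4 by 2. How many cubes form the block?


Orthographic views of a solid rectangular block:
Front view 4 x 4 -> length = 4, height = 4
Side view 2 x 4 -> width = 2, height = 4 (consistent)
Top view 4 x 2 -> confirms length = 4, width = 2
The block is 4 x 2 x 4.
Total unit cubes = 4 * 2 * 4 = 32
32 unit cubes


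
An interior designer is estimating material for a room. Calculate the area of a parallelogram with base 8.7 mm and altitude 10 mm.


Shape: parallelogram
Base b = 8.7 mm, Height h = 10 mm
Formula: A = b * h
A = 8.7 * 10
A = 87
87 mm^2


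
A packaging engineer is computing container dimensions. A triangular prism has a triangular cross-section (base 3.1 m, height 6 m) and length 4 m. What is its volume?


Shape: triangular prism
Triangle base = 3.1 m, triangle height = 6 m, prism length L = 4 m
Formula: V = (1/2 * b * h_tri) * L
Cross-section area = 0.5 * 3.1 * 6 = 9.3
V = 9.3 * 4
V = 37.2
37.2 m^3


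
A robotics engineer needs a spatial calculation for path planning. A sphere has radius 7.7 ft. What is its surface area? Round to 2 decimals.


Shape: sphere
Radius r = 7.7 ft
Formula: SA = 4 * pi * r^2
r^2 = 59.29
SA = 4 * pi * 59.29
SA = 237.16 * pi
SA = 745.06
745.06 ft^2


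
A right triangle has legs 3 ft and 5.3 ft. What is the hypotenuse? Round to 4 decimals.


Shape: right triangle
Legs a = 3 ft, b = 5.3 ft
Formula: c = sqrt(a^2 + b^2)
a^2 = 9, b^2 = 28.09
a^2 + b^2 = 37.09
c = sqrt(37.09)
c = 6.0902
6.0902 ft


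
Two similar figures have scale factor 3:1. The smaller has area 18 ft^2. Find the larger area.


Linear scale factor k = 3
Original area = 18 ft^2
Rule: under a linear scaling by k, areas scale by k^2.
k^2 = 3^2 = 9
New area = 18 * 9
New area = 162
162 ft^2


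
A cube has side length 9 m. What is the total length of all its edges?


Shape: cube
Side s = 9 m
A cube has 12 edges, all equal.
Formula: total edge length = 12 * s
Total = 12 * 9
Total = 108
108 m


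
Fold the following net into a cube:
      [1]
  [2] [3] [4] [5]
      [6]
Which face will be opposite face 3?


Net: cross layout. Take square 3 as the base (bottom).
Fold the four squares in the horizontal row up around 3: 2 -> left, 4 -> right, 5 wraps to the top.
Fold 1 and 6 up from 3: 1 -> back, 6 -> front.
Opposite pairs are therefore: (1, 6), (2, 4), (3, 5).
Face 3 is opposite face 5.
face 5


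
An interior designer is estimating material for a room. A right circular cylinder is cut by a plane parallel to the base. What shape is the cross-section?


Solid: right circular cylinder
Cutting plane: parallel to the base
Visualize the intersection of the plane with the solid's surface.
The boundary of the cut region is a circle.
circle


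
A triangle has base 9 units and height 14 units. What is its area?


Shape: triangle
Base b = 9 units, Height h = 14 units
Formula: A = (1/2) * b * h
A = 0.5 * 9 * 14
A = 0.5 * 126
A = 63
63 units^2


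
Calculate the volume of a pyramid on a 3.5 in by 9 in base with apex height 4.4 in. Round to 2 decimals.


Shape: rectangular pyramid
Base: 3.5 in x 9 in, Height h = 4.4 in
Formula: V = (1/3) * base_area * h
base_area = 3.5 * 9 = 31.5
base_area * h = 31.5 * 4.4 = 138.6
V = 138.6 / 3
V = 46.2
46.2 in^3


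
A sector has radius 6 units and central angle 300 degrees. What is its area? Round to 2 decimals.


Shape: circular sector
Radius r = 6 units, Angle = 300 degrees
Formula: A = (angle/360) * pi * r^2
r^2 = 36
Fraction of circle = 300/360
A = (300/360) * pi * 36
A = 30 * pi
A = 94.25
94.25 units^2


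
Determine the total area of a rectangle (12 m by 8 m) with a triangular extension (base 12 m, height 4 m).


Composite shape: rectangle + triangle
Rectangle area = 12 * 8 = 96
Triangle area = 0.5 * 12 * 4 = 24
Total = 96 + 24
Total = 120
120 m^2


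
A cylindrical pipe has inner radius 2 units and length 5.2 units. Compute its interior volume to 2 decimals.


Shape: cylinder
Radius r = 2 units, Height h = 5.2 units
Formula: V = pi * r^2 * h
r^2 = 4
V = pi * 4 * 5.2
V = 20.8 * pi
V = 65.35
65.35 units^3


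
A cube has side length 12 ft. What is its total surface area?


Shape: cube
Side s = 12 ft
A cube has 6 square faces.
Formula: SA = 6 * s^2
s^2 = 144
SA = 6 * 144
SA = 864
864 ft^2


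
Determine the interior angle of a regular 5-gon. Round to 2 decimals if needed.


Shape: regular pentagon (5 sides)
Formula: interior angle = (n - 2) * 180 / n
(n - 2) = 3
(n - 2) * 180 = 540
angle = 540 / 5
angle = 108
108 degrees


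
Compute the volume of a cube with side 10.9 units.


Shape: cube
Side s = 10.9 units
Formula: V = s^3
V = 10.9 * 10.9 * 10.9
V = 118.81 * 10.9
V = 1295.029
1295.029 units^3


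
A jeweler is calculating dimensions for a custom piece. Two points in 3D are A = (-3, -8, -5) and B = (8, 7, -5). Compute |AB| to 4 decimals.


3D distance between two points
P1 = (-3, -8, -5), P2 = (8, 7, -5)
Formula: d = sqrt((x2-x1)^2 + (y2-y1)^2 + (z2-z1)^2)
dx = 8 - -3 = 11
dy = 7 - -8 = 15
dz = -5 - -5 = 0
dx^2 + dy^2 + dz^2 = 121 + 225 + 0 = 346
d = sqrt(346)
d = 18.6011
18.6011 units


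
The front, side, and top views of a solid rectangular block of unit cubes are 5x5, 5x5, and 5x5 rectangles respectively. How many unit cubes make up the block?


Orthographic views of a solid rectangular block:
Front view 5 x 5 -> length = 5, height = 5
Side view 5 x 5 -> width = 5, height = 5 (consistent)
Top view 5 x 5 -> confirms length = 5, width = 5
The block is 5 x 5 x 5.
Total unit cubes = 5 * 5 * 5 = 125
125 unit cubes


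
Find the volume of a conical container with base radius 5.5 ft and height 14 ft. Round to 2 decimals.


Shape: cone
Radius r = 5.5 ft, Height h = 14 ft
Formula: V = (1/3) * pi * r^2 * h
r^2 = 30.25
pi * r^2 * h = pi * 30.25 * 14 = 423.5 * pi
V = 423.5 * pi / 3
V = 443.49
443.49 ft^3


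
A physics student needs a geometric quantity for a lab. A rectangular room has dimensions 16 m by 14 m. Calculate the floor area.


Shape: rectangle
Length l = 16 m, Width w = 14 m
Formula: A = l * w
A = 16 * 14
A = 224
224 m^2


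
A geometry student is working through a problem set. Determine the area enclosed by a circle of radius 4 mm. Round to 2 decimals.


Shape: circle
Radius r = 4 mm
Formula: A = pi * r^2
r^2 = 4^2 = 16
A = pi * 16
A = 50.27
50.27 mm^2


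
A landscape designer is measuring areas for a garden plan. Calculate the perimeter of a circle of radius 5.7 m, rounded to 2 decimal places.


Shape: circle
Radius r = 5.7 m
Formula: C = 2 * pi * r
C = 2 * pi * 5.7
C = 11.4 * pi
C = 35.81
35.81 m


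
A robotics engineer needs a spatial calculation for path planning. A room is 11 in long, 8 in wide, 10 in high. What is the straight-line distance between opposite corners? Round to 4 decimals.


Shape: rectangular box (space diagonal)
l = 11 in, w = 8 in, h = 10 in
Visualize: the diagonal of the base, then a right triangle with that diagonal and the height.
Formula: d = sqrt(l^2 + w^2 + h^2)
l^2 + w^2 + h^2 = 121 + 64 + 100 = 285
d = sqrt(285)
d = 16.8819
16.8819 in


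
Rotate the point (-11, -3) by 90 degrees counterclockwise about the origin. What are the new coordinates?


Transformation: rotation about the origin
Original point: (-11, -3)
Rule for 90 deg counterclockwise: (x, y) -> (-y, x)
Apply: (-11, -3) -> (3, -11)
(3, -11)


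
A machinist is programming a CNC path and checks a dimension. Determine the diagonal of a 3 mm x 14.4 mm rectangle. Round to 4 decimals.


Shape: rectangle (diagonal via Pythagoras)
Sides: 3 mm and 14.4 mm
Formula: d = sqrt(l^2 + w^2)
l^2 = 9, w^2 = 207.36
l^2 + w^2 = 216.36
d = sqrt(216.36)
d = 14.7092
14.7092 mm


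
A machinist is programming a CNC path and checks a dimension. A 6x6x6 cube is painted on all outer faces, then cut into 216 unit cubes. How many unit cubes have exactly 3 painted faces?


Large cube: 6 x 6 x 6, cut into unit cubes.
Cubes with 3 painted faces are at the corners. A cube always has 8 corners.
Count = 8
8 unit cubes


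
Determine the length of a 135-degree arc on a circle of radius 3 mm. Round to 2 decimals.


Shape: circular arc
Radius r = 3 mm, Angle = 135 degrees
Formula: L = (angle/360) * 2 * pi * r
2 * pi * r = 6 * pi
L = (135/360) * 6 * pi
L = 2.25 * pi
L = 7.07
7.07 mm


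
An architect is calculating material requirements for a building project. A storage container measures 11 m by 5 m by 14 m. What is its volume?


Shape: rectangular prism
l = 11 m, w = 5 m, h = 14 m
Formula: V = l * w * h
V = 11 * 5 * 14
V = 55 * 14
V = 770
770 m^3


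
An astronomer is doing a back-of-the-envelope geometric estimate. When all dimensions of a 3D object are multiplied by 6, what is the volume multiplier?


Linear scale factor k = 6
Rule: under a linear scaling by k, volumes scale by k^3.
k^3 = 6 * 6 * 6
k^3 = 36 * 6
k^3 = 216
Volume scales by a factor of 216.
216 (dimensionless)


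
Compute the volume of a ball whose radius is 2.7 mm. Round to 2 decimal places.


Shape: sphere
Radius r = 2.7 mm
Formula: V = (4/3) * pi * r^3
r^3 = 19.683
(4/3) * 19.683 = 26.244
V = 26.244 * pi
V = 82.45
82.45 mm^3


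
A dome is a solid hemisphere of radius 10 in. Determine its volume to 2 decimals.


Shape: hemisphere (half of a sphere)
Radius r = 10 in
Formula: V = (1/2) * (4/3) * pi * r^3 = (2/3) * pi * r^3
r^3 = 1000
(2/3) * 1000 = 666.666667
V = 666.666667 * pi
V = 2094.4
2094.4 in^3


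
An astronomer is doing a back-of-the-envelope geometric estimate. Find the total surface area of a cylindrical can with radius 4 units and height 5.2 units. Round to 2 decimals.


Shape: closed cylinder
Radius r = 4 units, Height h = 5.2 units
Formula: SA = 2*pi*r^2 + 2*pi*r*h = 2*pi*r*(r + h)
r + h = 9.2
2 * r * (r + h) = 2 * 4 * 9.2 = 73.6
SA = 73.6 * pi
SA = 231.22
231.22 units^2


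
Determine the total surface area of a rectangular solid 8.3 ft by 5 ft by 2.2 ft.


Shape: rectangular prism
l = 8.3 ft, w = 5 ft, h = 2.2 ft
Formula: SA = 2(lw + lh + wh)
lw = 41.5, lh = 18.26, wh = 11
lw + lh + wh = 70.76
SA = 2 * 70.76
SA = 141.52
141.52 ft^2


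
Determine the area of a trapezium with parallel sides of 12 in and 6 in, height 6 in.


Shape: trapezoid
Parallel sides a = 12 in, b = 6 in; Height h = 6 in
Formula: A = (a + b) * h / 2
a + b = 12 + 6 = 18
A = 18 * 6 / 2
A = 108 / 2
A = 54
54 in^2


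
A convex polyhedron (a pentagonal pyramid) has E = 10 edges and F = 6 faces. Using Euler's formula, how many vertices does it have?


Polyhedron: pentagonal pyramid
Euler's formula for convex polyhedra: V - E + F = 2
Given: E = 10 edges and F = 6 faces
Solve for V:
V = 2 + E - F = 2 + 10 - 6 = 6
6 vertices


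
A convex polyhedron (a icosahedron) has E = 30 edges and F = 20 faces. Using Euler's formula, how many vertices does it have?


Polyhedron: icosahedron
Euler's formula for convex polyhedra: V - E + F = 2
Given: E = 30 edges and F = 20 faces
Solve for V:
V = 2 + E - F = 2 + 30 - 20 = 12
12 vertices


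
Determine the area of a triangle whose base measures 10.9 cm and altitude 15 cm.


Shape: triangle
Base b = 10.9 cm, Height h = 15 cm
Formula: A = (1/2) * b * h
A = 0.5 * 10.9 * 15
A = 0.5 * 163.5
A = 81.75
81.75 cm^2


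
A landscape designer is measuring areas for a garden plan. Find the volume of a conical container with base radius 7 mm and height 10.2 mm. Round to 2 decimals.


Shape: cone
Radius r = 7 mm, Height h = 10.2 mm
Formula: V = (1/3) * pi * r^2 * h
r^2 = 49
pi * r^2 * h = pi * 49 * 10.2 = 499.8 * pi
V = 499.8 * pi / 3
V = 523.39
523.39 mm^3


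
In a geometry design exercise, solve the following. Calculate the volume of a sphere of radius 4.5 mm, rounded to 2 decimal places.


Shape: sphere
Radius r = 4.5 mm
Formula: V = (4/3) * pi * r^3
r^3 = 91.125
(4/3) * 91.125 = 121.5
V = 121.5 * pi
V = 381.7
381.7 mm^3


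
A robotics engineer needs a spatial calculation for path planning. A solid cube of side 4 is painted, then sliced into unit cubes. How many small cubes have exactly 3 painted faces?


Large cube: 4 x 4 x 4, cut into unit cubes.
Cubes with 3 painted faces are at the corners. A cube always has 8 corners.
Count = 8
8 unit cubes


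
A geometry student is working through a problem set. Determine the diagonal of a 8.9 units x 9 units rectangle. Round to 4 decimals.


Shape: rectangle (diagonal via Pythagoras)
Sides: 8.9 units and 9 units
Formula: d = sqrt(l^2 + w^2)
l^2 = 79.21, w^2 = 81
l^2 + w^2 = 160.21
d = sqrt(160.21)
d = 12.6574
12.6574 units


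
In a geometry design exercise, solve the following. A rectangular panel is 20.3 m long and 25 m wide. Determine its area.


Shape: rectangle
Length l = 20.3 m, Width w = 25 m
Formula: A = l * w
A = 20.3 * 25
A = 507.5
507.5 m^2


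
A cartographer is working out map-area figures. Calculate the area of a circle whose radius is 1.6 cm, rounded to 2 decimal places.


Shape: circle
Radius r = 1.6 cm
Formula: A = pi * r^2
r^2 = 1.6^2 = 2.56
A = pi * 2.56
A = 8.04
8.04 cm^2


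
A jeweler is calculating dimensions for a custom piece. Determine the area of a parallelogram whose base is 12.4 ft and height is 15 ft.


Shape: parallelogram
Base b = 12.4 ft, Height h = 15 ft
Formula: A = b * h
A = 12.4 * 15
A = 186
186 ft^2


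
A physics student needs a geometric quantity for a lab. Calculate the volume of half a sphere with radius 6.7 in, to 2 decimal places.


Shape: hemisphere (half of a sphere)
Radius r = 6.7 in
Formula: V = (1/2) * (4/3) * pi * r^3 = (2/3) * pi * r^3
r^3 = 300.763
(2/3) * 300.763 = 200.508667
V = 200.508667 * pi
V = 629.92
629.92 in^3


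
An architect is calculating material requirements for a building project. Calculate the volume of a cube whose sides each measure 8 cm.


Shape: cube
Side s = 8 cm
Formula: V = s^3
V = 8 * 8 * 8
V = 64 * 8
V = 512
512 cm^3


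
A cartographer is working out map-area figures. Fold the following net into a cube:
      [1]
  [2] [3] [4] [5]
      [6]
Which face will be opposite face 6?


Net: cross layout. Take square 3 as the base (bottom).
Fold the four squares in the horizontal row up around 3: 2 -> left, 4 -> right, 5 wraps to the top.
Fold 1 and 6 up from 3: 1 -> back, 6 -> front.
Opposite pairs are therefore: (1, 6), (2, 4), (3, 5).
Face 6 is opposite face 1.
face 1


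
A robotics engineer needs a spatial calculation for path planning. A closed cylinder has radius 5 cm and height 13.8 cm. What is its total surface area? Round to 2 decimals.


Shape: closed cylinder
Radius r = 5 cm, Height h = 13.8 cm
Formula: SA = 2*pi*r^2 + 2*pi*r*h = 2*pi*r*(r + h)
r + h = 18.8
2 * r * (r + h) = 2 * 5 * 18.8 = 188
SA = 188 * pi
SA = 590.62
590.62 cm^2


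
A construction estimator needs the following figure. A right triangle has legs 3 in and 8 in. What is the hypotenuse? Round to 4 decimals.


Shape: right triangle
Legs a = 3 in, b = 8 in
Formula: c = sqrt(a^2 + b^2)
a^2 = 9, b^2 = 64
a^2 + b^2 = 73
c = sqrt(73)
c = 8.544
8.544 in


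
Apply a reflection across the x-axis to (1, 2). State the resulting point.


Transformation: reflection
Original point: (1, 2)
Rule for reflection over the x-axis: (x, y) -> (x, -y)
Apply: (1, 2) -> (1, -2)
(1, -2)


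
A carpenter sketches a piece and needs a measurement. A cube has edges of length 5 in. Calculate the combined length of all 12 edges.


Shape: cube
Side s = 5 in
A cube has 12 edges, all equal.
Formula: total edge length = 12 * s
Total = 12 * 5
Total = 60
60 in


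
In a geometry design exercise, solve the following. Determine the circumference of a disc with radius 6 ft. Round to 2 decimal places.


Shape: circle
Radius r = 6 ft
Formula: C = 2 * pi * r
C = 2 * pi * 6
C = 12 * pi
C = 37.7
37.7 ft


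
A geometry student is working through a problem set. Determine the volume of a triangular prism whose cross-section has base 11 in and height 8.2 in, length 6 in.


Shape: triangular prism
Triangle base = 11 in, triangle height = 8.2 in, prism length L = 6 in
Formula: V = (1/2 * b * h_tri) * L
Cross-section area = 0.5 * 11 * 8.2 = 45.1
V = 45.1 * 6
V = 270.6
270.6 in^3


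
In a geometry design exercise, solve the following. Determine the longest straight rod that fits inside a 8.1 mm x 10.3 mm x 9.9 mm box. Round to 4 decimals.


Shape: rectangular box (space diagonal)
l = 8.1 mm, w = 10.3 mm, h = 9.9 mm
Visualize: the diagonal of the base, then a right triangle with that diagonal and the height.
Formula: d = sqrt(l^2 + w^2 + h^2)
l^2 + w^2 + h^2 = 65.61 + 106.09 + 98.01 = 269.71
d = sqrt(269.71)
d = 16.4228
16.4228 mm


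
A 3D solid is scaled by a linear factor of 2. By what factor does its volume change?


Linear scale factor k = 2
Rule: under a linear scaling by k, volumes scale by k^3.
k^3 = 2 * 2 * 2
k^3 = 4 * 2
k^3 = 8
Volume scales by a factor of 8.
8 (dimensionless)


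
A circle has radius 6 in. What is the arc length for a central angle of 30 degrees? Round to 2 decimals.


Shape: circular arc
Radius r = 6 in, Angle = 30 degrees
Formula: L = (angle/360) * 2 * pi * r
2 * pi * r = 12 * pi
L = (30/360) * 12 * pi
L = 1 * pi
L = 3.14
3.14 in


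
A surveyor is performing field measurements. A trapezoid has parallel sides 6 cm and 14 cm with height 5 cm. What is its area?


Shape: trapezoid
Parallel sides a = 6 cm, b = 14 cm; Height h = 5 cm
Formula: A = (a + b) * h / 2
a + b = 6 + 14 = 20
A = 20 * 5 / 2
A = 100 / 2
A = 50
50 cm^2


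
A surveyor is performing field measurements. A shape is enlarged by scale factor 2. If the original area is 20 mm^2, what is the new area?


Linear scale factor k = 2
Original area = 20 mm^2
Rule: under a linear scaling by k, areas scale by k^2.
k^2 = 2^2 = 4
New area = 20 * 4
New area = 80
80 mm^2


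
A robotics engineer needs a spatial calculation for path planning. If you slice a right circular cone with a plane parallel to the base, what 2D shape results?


Solid: right circular cone
Cutting plane: parallel to the base
Visualize the intersection of the plane with the solid's surface.
The boundary of the cut region is a circle.
circle


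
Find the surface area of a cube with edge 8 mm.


Shape: cube
Side s = 8 mm
A cube has 6 square faces.
Formula: SA = 6 * s^2
s^2 = 64
SA = 6 * 64
SA = 384
384 mm^2


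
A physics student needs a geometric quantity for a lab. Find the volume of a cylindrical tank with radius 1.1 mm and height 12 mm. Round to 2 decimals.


Shape: cylinder
Radius r = 1.1 mm, Height h = 12 mm
Formula: V = pi * r^2 * h
r^2 = 1.21
V = pi * 1.21 * 12
V = 14.52 * pi
V = 45.62
45.62 mm^3


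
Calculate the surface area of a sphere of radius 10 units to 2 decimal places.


Shape: sphere
Radius r = 10 units
Formula: SA = 4 * pi * r^2
r^2 = 100
SA = 4 * pi * 100
SA = 400 * pi
SA = 1256.64
1256.64 units^2


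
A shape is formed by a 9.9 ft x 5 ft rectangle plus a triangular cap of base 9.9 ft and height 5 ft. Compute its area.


Composite shape: rectangle + triangle
Rectangle area = 9.9 * 5 = 49.5
Triangle area = 0.5 * 9.9 * 5 = 24.75
Total = 49.5 + 24.75
Total = 74.25
74.25 ft^2


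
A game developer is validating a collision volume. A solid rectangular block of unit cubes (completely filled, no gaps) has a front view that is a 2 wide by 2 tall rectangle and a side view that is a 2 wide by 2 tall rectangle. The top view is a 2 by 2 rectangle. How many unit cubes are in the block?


Orthographic views of a solid rectangular block:
Front view 2 x 2 -> length = 2, height = 2
Side view 2 x 2 -> width = 2, height = 2 (consistent)
Top view 2 x 2 -> confirms length = 2, width = 2
The block is 2 x 2 x 2.
Total unit cubes = 2 * 2 * 2 = 8
8 unit cubes


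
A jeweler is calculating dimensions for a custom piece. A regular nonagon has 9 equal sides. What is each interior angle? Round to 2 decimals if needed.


Shape: regular nonagon (9 sides)
Formula: interior angle = (n - 2) * 180 / n
(n - 2) = 7
(n - 2) * 180 = 1260
angle = 1260 / 9
angle = 140
140 degrees


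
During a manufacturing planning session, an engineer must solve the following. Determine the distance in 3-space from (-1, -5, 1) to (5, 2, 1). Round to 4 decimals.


3D distance between two points
P1 = (-1, -5, 1), P2 = (5, 2, 1)
Formula: d = sqrt((x2-x1)^2 + (y2-y1)^2 + (z2-z1)^2)
dx = 5 - -1 = 6
dy = 2 - -5 = 7
dz = 1 - 1 = 0
dx^2 + dy^2 + dz^2 = 36 + 49 + 0 = 85
d = sqrt(85)
d = 9.2195
9.2195 units


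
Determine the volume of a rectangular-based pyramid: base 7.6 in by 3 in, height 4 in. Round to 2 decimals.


Shape: rectangular pyramid
Base: 7.6 in x 3 in, Height h = 4 in
Formula: V = (1/3) * base_area * h
base_area = 7.6 * 3 = 22.8
base_area * h = 22.8 * 4 = 91.2
V = 91.2 / 3
V = 30.4
30.4 in^3


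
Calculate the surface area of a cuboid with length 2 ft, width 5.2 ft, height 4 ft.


Shape: rectangular prism
l = 2 ft, w = 5.2 ft, h = 4 ft
Formula: SA = 2(lw + lh + wh)
lw = 10.4, lh = 8, wh = 20.8
lw + lh + wh = 39.2
SA = 2 * 39.2
SA = 78.4
78.4 ft^2


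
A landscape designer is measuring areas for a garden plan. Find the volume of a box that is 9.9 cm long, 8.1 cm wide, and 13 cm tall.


Shape: rectangular prism
l = 9.9 cm, w = 8.1 cm, h = 13 cm
Formula: V = l * w * h
V = 9.9 * 8.1 * 13
V = 80.19 * 13
V = 1042.47
1042.47 cm^3


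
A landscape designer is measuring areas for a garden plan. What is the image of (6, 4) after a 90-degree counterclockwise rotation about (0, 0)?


Transformation: rotation about the origin
Original point: (6, 4)
Rule for 90 deg counterclockwise: (x, y) -> (-y, x)
Apply: (6, 4) -> (-4, 6)
(-4, 6)


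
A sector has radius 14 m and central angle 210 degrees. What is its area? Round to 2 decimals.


Shape: circular sector
Radius r = 14 m, Angle = 210 degrees
Formula: A = (angle/360) * pi * r^2
r^2 = 196
Fraction of circle = 210/360
A = (210/360) * pi * 196
A = 114.333333 * pi
A = 359.19
359.19 m^2


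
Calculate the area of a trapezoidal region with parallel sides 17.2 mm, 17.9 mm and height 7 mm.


Shape: trapezoid
Parallel sides a = 17.2 mm, b = 17.9 mm; Height h = 7 mm
Formula: A = (a + b) * h / 2
a + b = 17.2 + 17.9 = 35.1
A = 35.1 * 7 / 2
A = 245.7 / 2
A = 122.85
122.85 mm^2


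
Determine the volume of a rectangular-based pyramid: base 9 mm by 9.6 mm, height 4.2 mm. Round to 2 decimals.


Shape: rectangular pyramid
Base: 9 mm x 9.6 mm, Height h = 4.2 mm
Formula: V = (1/3) * base_area * h
base_area = 9 * 9.6 = 86.4
base_area * h = 86.4 * 4.2 = 362.88
V = 362.88 / 3
V = 120.96
120.96 mm^3


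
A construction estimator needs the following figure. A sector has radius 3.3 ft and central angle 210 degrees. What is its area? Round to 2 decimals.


Shape: circular sector
Radius r = 3.3 ft, Angle = 210 degrees
Formula: A = (angle/360) * pi * r^2
r^2 = 10.89
Fraction of circle = 210/360
A = (210/360) * pi * 10.89
A = 6.3525 * pi
A = 19.96
19.96 ft^2


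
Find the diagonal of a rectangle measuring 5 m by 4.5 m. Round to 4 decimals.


Shape: rectangle (diagonal via Pythagoras)
Sides: 5 m and 4.5 m
Formula: d = sqrt(l^2 + w^2)
l^2 = 25, w^2 = 20.25
l^2 + w^2 = 45.25
d = sqrt(45.25)
d = 6.7268
6.7268 m


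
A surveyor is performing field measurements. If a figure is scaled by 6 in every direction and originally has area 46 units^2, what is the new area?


Linear scale factor k = 6
Original area = 46 units^2
Rule: under a linear scaling by k, areas scale by k^2.
k^2 = 6^2 = 36
New area = 46 * 36
New area = 1656
1656 units^2


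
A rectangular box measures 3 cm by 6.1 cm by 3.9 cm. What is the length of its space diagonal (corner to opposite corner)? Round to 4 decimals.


Shape: rectangular box (space diagonal)
l = 3 cm, w = 6.1 cm, h = 3.9 cm
Visualize: the diagonal of the base, then a right triangle with that diagonal and the height.
Formula: d = sqrt(l^2 + w^2 + h^2)
l^2 + w^2 + h^2 = 9 + 37.21 + 15.21 = 61.42
d = sqrt(61.42)
d = 7.8371
7.8371 cm


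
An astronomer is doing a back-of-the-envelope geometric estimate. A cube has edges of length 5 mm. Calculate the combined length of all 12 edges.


Shape: cube
Side s = 5 mm
A cube has 12 edges, all equal.
Formula: total edge length = 12 * s
Total = 12 * 5
Total = 60
60 mm


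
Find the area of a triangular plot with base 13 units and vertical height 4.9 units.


Shape: triangle
Base b = 13 units, Height h = 4.9 units
Formula: A = (1/2) * b * h
A = 0.5 * 13 * 4.9
A = 0.5 * 63.7
A = 31.85
31.85 units^2


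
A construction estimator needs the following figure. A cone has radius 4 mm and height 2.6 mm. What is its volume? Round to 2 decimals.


Shape: cone
Radius r = 4 mm, Height h = 2.6 mm
Formula: V = (1/3) * pi * r^2 * h
r^2 = 16
pi * r^2 * h = pi * 16 * 2.6 = 41.6 * pi
V = 41.6 * pi / 3
V = 43.56
43.56 mm^3


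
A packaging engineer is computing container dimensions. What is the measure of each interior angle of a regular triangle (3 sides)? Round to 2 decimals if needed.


Shape: regular triangle (3 sides)
Formula: interior angle = (n - 2) * 180 / n
(n - 2) = 1
(n - 2) * 180 = 180
angle = 180 / 3
angle = 60
60 degrees


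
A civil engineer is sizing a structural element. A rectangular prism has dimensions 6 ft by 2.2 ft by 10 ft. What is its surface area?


Shape: rectangular prism
l = 6 ft, w = 2.2 ft, h = 10 ft
Formula: SA = 2(lw + lh + wh)
lw = 13.2, lh = 60, wh = 22
lw + lh + wh = 95.2
SA = 2 * 95.2
SA = 190.4
190.4 ft^2


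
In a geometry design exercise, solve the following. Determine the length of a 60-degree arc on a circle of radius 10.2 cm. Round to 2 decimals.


Shape: circular arc
Radius r = 10.2 cm, Angle = 60 degrees
Formula: L = (angle/360) * 2 * pi * r
2 * pi * r = 20.4 * pi
L = (60/360) * 20.4 * pi
L = 3.4 * pi
L = 10.68
10.68 cm


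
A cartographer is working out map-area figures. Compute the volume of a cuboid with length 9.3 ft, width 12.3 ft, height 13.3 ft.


Shape: rectangular prism
l = 9.3 ft, w = 12.3 ft, h = 13.3 ft
Formula: V = l * w * h
V = 9.3 * 12.3 * 13.3
V = 114.39 * 13.3
V = 1521.387
1521.387 ft^3


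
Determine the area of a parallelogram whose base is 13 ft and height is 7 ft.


Shape: parallelogram
Base b = 13 ft, Height h = 7 ft
Formula: A = b * h
A = 13 * 7
A = 91
91 ft^2


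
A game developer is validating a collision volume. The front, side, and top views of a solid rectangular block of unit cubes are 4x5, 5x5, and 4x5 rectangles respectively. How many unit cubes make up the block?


Orthographic views of a solid rectangular block:
Front view 4 x 5 -> length = 4, height = 5
Side view 5 x 5 -> width = 5, height = 5 (consistent)
Top view 4 x 5 -> confirms length = 4, width = 5
The block is 4 x 5 x 5.
Total unit cubes = 4 * 5 * 5 = 100
100 unit cubes


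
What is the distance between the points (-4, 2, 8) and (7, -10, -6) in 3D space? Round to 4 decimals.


3D distance between two points
P1 = (-4, 2, 8), P2 = (7, -10, -6)
Formula: d = sqrt((x2-x1)^2 + (y2-y1)^2 + (z2-z1)^2)
dx = 7 - -4 = 11
dy = -10 - 2 = -12
dz = -6 - 8 = -14
dx^2 + dy^2 + dz^2 = 121 + 144 + 196 = 461
d = sqrt(461)
d = 21.4709
21.4709 units


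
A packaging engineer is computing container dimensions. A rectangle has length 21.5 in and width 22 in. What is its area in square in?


Shape: rectangle
Length l = 21.5 in, Width w = 22 in
Formula: A = l * w
A = 21.5 * 22
A = 473
473 in^2


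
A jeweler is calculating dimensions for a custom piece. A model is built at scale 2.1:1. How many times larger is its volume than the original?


Linear scale factor k = 2.1
Rule: under a linear scaling by k, volumes scale by k^3.
k^3 = 2.1 * 2.1 * 2.1
k^3 = 4.41 * 2.1
k^3 = 9.261
Volume scales by a factor of 9.261.
9.261 (dimensionless)


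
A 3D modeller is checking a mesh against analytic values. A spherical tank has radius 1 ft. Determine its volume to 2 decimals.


Shape: sphere
Radius r = 1 ft
Formula: V = (4/3) * pi * r^3
r^3 = 1
(4/3) * 1 = 1.333333
V = 1.333333 * pi
V = 4.19
4.19 ft^3


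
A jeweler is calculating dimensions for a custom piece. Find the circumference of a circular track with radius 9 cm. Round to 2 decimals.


Shape: circle
Radius r = 9 cm
Formula: C = 2 * pi * r
C = 2 * pi * 9
C = 18 * pi
C = 56.55
56.55 cm


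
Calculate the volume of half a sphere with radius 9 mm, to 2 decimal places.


Shape: hemisphere (half of a sphere)
Radius r = 9 mm
Formula: V = (1/2) * (4/3) * pi * r^3 = (2/3) * pi * r^3
r^3 = 729
(2/3) * 729 = 486
V = 486 * pi
V = 1526.81
1526.81 mm^3


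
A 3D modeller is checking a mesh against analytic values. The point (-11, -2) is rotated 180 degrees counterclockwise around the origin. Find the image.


Transformation: rotation about the origin
Original point: (-11, -2)
Rule for 180 deg: (x, y) -> (-x, -y)
Apply: (-11, -2) -> (11, 2)
(11, 2)


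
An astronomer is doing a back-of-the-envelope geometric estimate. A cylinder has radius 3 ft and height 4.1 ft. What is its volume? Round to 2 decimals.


Shape: cylinder
Radius r = 3 ft, Height h = 4.1 ft
Formula: V = pi * r^2 * h
r^2 = 9
V = pi * 9 * 4.1
V = 36.9 * pi
V = 115.92
115.92 ft^3


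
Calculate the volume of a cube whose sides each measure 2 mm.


Shape: cube
Side s = 2 mm
Formula: V = s^3
V = 2 * 2 * 2
V = 4 * 2
V = 8
8 mm^3


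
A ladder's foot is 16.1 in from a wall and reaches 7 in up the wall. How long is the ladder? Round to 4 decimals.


Shape: right triangle
Legs a = 16.1 in, b = 7 in
Formula: c = sqrt(a^2 + b^2)
a^2 = 259.21, b^2 = 49
a^2 + b^2 = 308.21
c = sqrt(308.21)
c = 17.5559
17.5559 in


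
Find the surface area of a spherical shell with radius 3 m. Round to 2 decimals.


Shape: sphere
Radius r = 3 m
Formula: SA = 4 * pi * r^2
r^2 = 9
SA = 4 * pi * 9
SA = 36 * pi
SA = 113.1
113.1 m^2


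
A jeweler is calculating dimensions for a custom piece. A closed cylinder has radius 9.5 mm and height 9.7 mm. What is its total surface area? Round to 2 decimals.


Shape: closed cylinder
Radius r = 9.5 mm, Height h = 9.7 mm
Formula: SA = 2*pi*r^2 + 2*pi*r*h = 2*pi*r*(r + h)
r + h = 19.2
2 * r * (r + h) = 2 * 9.5 * 19.2 = 364.8
SA = 364.8 * pi
SA = 1146.05
1146.05 mm^2


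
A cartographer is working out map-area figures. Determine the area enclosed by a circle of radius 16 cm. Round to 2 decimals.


Shape: circle
Radius r = 16 cm
Formula: A = pi * r^2
r^2 = 16^2 = 256
A = pi * 256
A = 804.25
804.25 cm^2


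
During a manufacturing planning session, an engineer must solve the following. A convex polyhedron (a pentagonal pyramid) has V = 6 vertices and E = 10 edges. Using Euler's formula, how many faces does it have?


Polyhedron: pentagonal pyramid
Euler's formula for convex polyhedra: V - E + F = 2
Given: V = 6 vertices and E = 10 edges
Solve for F:
F = 2 + E - V = 2 + 10 - 6 = 6
6 faces


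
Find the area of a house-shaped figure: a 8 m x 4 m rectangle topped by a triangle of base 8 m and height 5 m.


Composite shape: rectangle + triangle
Rectangle area = 8 * 4 = 32
Triangle area = 0.5 * 8 * 5 = 20
Total = 32 + 20
Total = 52
52 m^2


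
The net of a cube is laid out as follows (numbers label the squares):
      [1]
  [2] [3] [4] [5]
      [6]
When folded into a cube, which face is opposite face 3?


Net: cross layout. Take square 3 as the base (bottom).
Fold the four squares in the horizontal row up around 3: 2 -> left, 4 -> right, 5 wraps to the top.
Fold 1 and 6 up from 3: 1 -> back, 6 -> front.
Opposite pairs are therefore: (1, 6), (2, 4), (3, 5).
Face 3 is opposite face 5.
face 5


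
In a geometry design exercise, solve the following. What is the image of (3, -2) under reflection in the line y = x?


Transformation: reflection
Original point: (3, -2)
Rule for reflection over y = x: (x, y) -> (y, x)
Apply: (3, -2) -> (-2, 3)
(-2, 3)


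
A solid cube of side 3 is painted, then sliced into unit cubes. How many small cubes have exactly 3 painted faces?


Large cube: 3 x 3 x 3, cut into unit cubes.
Cubes with 3 painted faces are at the corners. A cube always has 8 corners.
Count = 8
8 unit cubes


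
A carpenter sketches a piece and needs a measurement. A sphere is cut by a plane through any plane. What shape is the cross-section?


Solid: sphere
Cutting plane: through any plane
Visualize the intersection of the plane with the solid's surface.
The boundary of the cut region is a circle.
circle


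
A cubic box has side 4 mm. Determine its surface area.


Shape: cube
Side s = 4 mm
A cube has 6 square faces.
Formula: SA = 6 * s^2
s^2 = 16
SA = 6 * 16
SA = 96
96 mm^2


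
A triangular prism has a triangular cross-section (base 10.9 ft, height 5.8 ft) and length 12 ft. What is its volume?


Shape: triangular prism
Triangle base = 10.9 ft, triangle height = 5.8 ft, prism length L = 12 ft
Formula: V = (1/2 * b * h_tri) * L
Cross-section area = 0.5 * 10.9 * 5.8 = 31.61
V = 31.61 * 12
V = 379.32
379.32 ft^3


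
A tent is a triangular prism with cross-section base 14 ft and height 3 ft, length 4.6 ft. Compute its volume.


Shape: triangular prism
Triangle base = 14 ft, triangle height = 3 ft, prism length L = 4.6 ft
Formula: V = (1/2 * b * h_tri) * L
Cross-section area = 0.5 * 14 * 3 = 21
V = 21 * 4.6
V = 96.6
96.6 ft^3


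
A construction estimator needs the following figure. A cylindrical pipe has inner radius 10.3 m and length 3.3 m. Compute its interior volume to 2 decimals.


Shape: cylinder
Radius r = 10.3 m, Height h = 3.3 m
Formula: V = pi * r^2 * h
r^2 = 106.09
V = pi * 106.09 * 3.3
V = 350.097 * pi
V = 1099.86
1099.86 m^3


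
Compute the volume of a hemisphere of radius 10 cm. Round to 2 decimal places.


Shape: hemisphere (half of a sphere)
Radius r = 10 cm
Formula: V = (1/2) * (4/3) * pi * r^3 = (2/3) * pi * r^3
r^3 = 1000
(2/3) * 1000 = 666.666667
V = 666.666667 * pi
V = 2094.4
2094.4 cm^3


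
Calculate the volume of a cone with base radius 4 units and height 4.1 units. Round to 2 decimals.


Shape: cone
Radius r = 4 units, Height h = 4.1 units
Formula: V = (1/3) * pi * r^2 * h
r^2 = 16
pi * r^2 * h = pi * 16 * 4.1 = 65.6 * pi
V = 65.6 * pi / 3
V = 68.7
68.7 units^3
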